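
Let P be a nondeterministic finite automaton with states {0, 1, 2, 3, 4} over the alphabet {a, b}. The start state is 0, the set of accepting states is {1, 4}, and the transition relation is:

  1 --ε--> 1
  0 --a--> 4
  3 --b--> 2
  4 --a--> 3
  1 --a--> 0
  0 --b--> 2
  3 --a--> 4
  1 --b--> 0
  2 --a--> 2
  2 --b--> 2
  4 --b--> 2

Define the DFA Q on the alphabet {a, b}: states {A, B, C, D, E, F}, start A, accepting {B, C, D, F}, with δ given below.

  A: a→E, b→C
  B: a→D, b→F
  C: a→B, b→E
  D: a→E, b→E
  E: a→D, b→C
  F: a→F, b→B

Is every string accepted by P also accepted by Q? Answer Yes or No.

The string a is in L(P) but not in L(Q).
So L(P) ⊄ L(Q).

No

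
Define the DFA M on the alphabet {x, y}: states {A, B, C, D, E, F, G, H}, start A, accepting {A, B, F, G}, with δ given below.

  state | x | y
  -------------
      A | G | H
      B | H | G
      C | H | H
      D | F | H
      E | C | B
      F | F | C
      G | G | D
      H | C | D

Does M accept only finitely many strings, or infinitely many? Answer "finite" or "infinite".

State C is reachable from the start and can reach an accepting state, and it lies on the cycle C → H → C.
Traversing that cycle any number of times yields accepted strings of unbounded length, so the language is infinite.

infinite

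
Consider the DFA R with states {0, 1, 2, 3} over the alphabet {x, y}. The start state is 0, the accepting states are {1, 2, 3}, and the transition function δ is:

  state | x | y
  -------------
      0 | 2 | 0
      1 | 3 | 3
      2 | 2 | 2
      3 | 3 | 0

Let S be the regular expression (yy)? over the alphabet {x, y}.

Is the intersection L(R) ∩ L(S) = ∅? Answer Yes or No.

Converting the expression S to a DFA (subset construction, then merging equivalent states) gives the minimal DFA with states {s0, s1, s2, s3}, start state s0, accepting states {s0, s3} and transitions s0: x→s1, y→s2; s1: x→s1, y→s1; s2: x→s1, y→s3; s3: x→s1, y→s1.
Exploring the product automaton R × S from the start pair (0, s0), following both machines on each input symbol, reaches 5 state pairs: (0, s0), (2, s1), (0, s2), (0, s3), (0, s1).
R accepts in {1, 2, 3} and S accepts in {s0, s3}; no reachable pair has both components accepting, so no string drives both machines to acceptance simultaneously and L(R) ∩ L(S) = ∅.
So no string is accepted by both, and the intersection is empty.

Yes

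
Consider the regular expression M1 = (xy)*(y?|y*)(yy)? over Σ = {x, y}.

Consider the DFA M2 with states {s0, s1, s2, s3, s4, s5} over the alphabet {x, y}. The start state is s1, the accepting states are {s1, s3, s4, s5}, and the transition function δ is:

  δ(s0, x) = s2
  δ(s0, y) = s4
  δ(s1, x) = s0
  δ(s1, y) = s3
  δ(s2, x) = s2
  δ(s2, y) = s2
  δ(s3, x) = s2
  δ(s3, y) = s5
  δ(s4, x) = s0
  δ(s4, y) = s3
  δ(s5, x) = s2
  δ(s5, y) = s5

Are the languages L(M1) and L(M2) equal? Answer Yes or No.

Converting the expression M1 to a DFA (subset construction, then merging equivalent states) gives the minimal DFA with states {r0, r1, r2, r3}, start state r0, accepting states {r0, r2} and transitions r0: x→r1, y→r2; r1: x→r3, y→r0; r2: x→r3, y→r2; r3: x→r3, y→r3.
Exploring the product automaton M1 × M2 from the start pair (r0, s1), following both machines on each input symbol, reaches 6 state pairs: (r0, s1), (r1, s0), (r2, s3), (r3, s2), (r0, s4), (r2, s5).
M1 accepts in {r0, r2} and M2 accepts in {s1, s3, s4, s5}. In every reachable pair the two components are either both accepting — (r0, s1), (r2, s3), (r0, s4), (r2, s5) — or both non-accepting, so no string is accepted by exactly one of the machines: L(M1) \ L(M2) and L(M2) \ L(M1) are both empty.
Hence every string is accepted by M1 iff it is accepted by M2, and the two languages coincide.

Yes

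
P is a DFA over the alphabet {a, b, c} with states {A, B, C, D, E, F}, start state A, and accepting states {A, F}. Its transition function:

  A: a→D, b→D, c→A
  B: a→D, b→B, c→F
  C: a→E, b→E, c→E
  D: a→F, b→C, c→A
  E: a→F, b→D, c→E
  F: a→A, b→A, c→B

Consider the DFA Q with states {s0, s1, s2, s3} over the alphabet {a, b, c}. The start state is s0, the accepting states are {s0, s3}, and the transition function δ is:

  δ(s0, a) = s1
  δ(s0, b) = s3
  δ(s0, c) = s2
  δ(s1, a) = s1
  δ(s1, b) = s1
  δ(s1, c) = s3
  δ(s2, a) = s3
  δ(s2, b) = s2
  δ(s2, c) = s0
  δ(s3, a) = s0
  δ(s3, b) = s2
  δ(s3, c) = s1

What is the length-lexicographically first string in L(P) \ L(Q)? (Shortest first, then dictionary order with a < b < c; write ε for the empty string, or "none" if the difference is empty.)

The string c is accepted by P but not by Q.
No shorter string lies in the difference, and c is the lexicographically first length-1 string in L(P) \ L(Q).

c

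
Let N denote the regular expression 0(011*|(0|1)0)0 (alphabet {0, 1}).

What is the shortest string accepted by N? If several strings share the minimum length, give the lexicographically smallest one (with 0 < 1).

0000

By inspection of the expression, no string of length less than 4 matches, and 0000 is the lexicographically first match of length 4.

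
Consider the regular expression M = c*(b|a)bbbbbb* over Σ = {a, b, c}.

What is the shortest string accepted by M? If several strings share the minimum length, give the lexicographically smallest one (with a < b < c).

By inspection of the expression, no string of length less than 6 matches, and abbbbb is the lexicographically first match of length 6.

abbbbb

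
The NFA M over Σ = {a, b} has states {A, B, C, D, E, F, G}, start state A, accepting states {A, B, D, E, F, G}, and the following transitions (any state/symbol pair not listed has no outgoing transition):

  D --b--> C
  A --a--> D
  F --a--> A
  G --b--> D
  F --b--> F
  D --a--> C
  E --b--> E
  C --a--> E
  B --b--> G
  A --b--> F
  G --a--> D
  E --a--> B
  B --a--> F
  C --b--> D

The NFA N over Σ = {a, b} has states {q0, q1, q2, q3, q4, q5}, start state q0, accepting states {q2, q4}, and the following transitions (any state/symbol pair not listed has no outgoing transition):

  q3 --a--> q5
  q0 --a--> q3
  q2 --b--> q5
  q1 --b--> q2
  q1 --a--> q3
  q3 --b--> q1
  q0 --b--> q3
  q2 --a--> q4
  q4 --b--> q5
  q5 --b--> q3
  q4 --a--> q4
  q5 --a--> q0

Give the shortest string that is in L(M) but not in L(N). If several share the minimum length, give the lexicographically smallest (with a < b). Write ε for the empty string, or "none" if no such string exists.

ε

The empty string ε is accepted by M but not by N.
Since ε is the unique shortest string, it is the required witness.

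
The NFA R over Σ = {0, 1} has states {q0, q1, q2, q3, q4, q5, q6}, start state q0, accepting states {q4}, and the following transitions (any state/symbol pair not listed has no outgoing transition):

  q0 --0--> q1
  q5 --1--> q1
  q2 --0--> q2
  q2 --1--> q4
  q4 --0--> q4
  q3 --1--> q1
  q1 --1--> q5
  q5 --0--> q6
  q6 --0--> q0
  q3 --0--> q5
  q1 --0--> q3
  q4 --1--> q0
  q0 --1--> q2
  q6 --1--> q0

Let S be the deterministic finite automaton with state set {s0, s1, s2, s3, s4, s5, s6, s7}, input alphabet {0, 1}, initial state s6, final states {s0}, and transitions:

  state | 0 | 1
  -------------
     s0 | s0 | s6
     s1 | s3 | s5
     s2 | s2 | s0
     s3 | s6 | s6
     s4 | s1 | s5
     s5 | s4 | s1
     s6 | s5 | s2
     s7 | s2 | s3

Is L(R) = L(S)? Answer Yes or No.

Yes

Exploring the product automaton R × S from the start pair (q0, s6), following both machines on each input symbol, reaches 7 state pairs: (q0, s6), (q1, s5), (q2, s2), (q3, s4), (q5, s1), (q4, s0), (q6, s3).
R accepts in {q4} and S accepts in {s0}. In every reachable pair the two components are either both accepting — (q4, s0) — or both non-accepting, so no string is accepted by exactly one of the machines: L(R) \ L(S) and L(S) \ L(R) are both empty.
Hence every string is accepted by R iff it is accepted by S, and the two languages coincide.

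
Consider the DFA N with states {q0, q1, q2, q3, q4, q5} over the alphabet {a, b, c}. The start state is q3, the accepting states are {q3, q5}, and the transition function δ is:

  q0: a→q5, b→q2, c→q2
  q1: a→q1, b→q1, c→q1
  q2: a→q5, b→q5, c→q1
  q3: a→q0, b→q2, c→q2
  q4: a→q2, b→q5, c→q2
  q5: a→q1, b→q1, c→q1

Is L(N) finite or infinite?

The useful states (reachable from q3 and able to reach an accepting state) are {q0, q2, q3, q5}.
Restricted to these states the transition graph has no cycle, so every accepting path has bounded length and L is finite.

finite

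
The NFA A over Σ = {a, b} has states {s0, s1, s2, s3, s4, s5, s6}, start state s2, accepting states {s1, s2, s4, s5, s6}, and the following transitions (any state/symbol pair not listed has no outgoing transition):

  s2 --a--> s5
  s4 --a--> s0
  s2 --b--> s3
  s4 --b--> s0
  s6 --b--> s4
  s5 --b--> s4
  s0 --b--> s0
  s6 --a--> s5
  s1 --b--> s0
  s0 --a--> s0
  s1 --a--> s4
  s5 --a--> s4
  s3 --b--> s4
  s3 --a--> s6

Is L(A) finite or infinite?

finite

The useful states (reachable from s2 and able to reach an accepting state) are {s2, s3, s4, s5, s6}.
Restricted to these states the transition graph has no cycle, so every accepting path has bounded length and L is finite.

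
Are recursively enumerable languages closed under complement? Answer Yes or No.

No

If both L and its complement were r.e., running the two recognisers in parallel would decide L, so L would be recursive; but there are r.e. languages that are not recursive (e.g. the halting problem), and their complements are therefore not r.e.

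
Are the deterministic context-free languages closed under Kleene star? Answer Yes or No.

L = {c aⁿbⁿ : n≥0} ∪ {cc aⁿb²ⁿ : n≥0} is a DCFL (the number of leading c's fixes which ratio the DPDA checks), but L* is not. Every word of L starts with c, so in a factorisation of the string cc aⁱbʲ (i≥1) into words of L each factor begins at one of the two c's: either the whole string is a single word of L (forcing j = 2i), or it splits as c · (c aⁱbʲ) with c ∈ L (take n = 0) and c aⁱbʲ ∈ L (forcing j = i). Thus L* ∩ cca⁺b* = {cc aⁿbⁿ : n≥1} ∪ {cc aⁿb²ⁿ : n≥1}. A DPDA for L* would give one for this intersection with a regular set, and, started from its configuration after reading cc, one for {aⁿbⁿ : n≥1} ∪ {aⁿb²ⁿ : n≥1}, which no deterministic PDA accepts (a DPDA for it would have a single run on aⁿb²ⁿ, accepting after the prefix aⁿbⁿ and accepting again after n more b's; an ordinary PDA that simulates it on a's and b's and, at any moment when it is accepting, may switch to reading only a fresh letter d while feeding each d to the simulation as a b, would accept aⁱbʲdᵏ (k≥1) exactly when both aⁱbʲ and aⁱbʲ⁺ᵏ are in the language, i.e. its language intersected with the regular set a*b*d⁺ would be exactly {aⁿbⁿdⁿ : n≥1} — impossible, since context-free languages are closed under intersection with regular sets and {aⁿbⁿdⁿ} is not context-free). So L* is not a DCFL.

No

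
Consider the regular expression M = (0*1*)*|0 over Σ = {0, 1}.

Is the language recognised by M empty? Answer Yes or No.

The empty string ε matches the expression, so it belongs to L(M).
Since L(M) contains at least one string, it is not empty.

No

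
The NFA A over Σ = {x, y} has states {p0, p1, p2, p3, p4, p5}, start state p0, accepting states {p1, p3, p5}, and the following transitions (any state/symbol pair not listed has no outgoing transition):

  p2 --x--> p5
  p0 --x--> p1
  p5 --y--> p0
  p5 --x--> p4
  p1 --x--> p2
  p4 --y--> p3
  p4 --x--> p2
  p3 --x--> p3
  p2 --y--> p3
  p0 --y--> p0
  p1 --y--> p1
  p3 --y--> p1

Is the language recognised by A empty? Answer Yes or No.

The string x is accepted: the run p0 → p1 ends in the accepting state p1.
Since at least one string is accepted, L(A) is not empty.

No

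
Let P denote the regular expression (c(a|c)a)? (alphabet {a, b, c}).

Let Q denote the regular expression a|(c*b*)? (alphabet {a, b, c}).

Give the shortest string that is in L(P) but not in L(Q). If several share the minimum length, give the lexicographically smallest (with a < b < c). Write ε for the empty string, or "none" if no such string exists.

The string caa is accepted by P but not by Q.
No shorter string lies in the difference, and caa is the lexicographically first length-3 string in L(P) \ L(Q).

caa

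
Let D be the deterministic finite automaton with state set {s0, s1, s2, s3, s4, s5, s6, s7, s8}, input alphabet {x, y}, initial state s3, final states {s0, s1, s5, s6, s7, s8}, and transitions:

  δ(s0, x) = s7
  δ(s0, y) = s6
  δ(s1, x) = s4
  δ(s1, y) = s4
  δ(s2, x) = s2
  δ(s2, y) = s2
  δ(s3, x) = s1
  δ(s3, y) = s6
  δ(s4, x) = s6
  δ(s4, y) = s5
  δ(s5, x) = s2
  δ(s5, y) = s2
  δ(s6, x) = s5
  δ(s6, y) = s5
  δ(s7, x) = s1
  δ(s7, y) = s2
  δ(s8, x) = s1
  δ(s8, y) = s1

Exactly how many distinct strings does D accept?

The useful subgraph on states {s1, s3, s4, s5, s6} is acyclic, so L(D) is finite; the longest accepting path visits 5 useful states, giving maximum string length 4.
Counting accepting paths from s3 by length: 2 of length 1, 2 of length 2, 4 of length 3, 4 of length 4. Total 12.

12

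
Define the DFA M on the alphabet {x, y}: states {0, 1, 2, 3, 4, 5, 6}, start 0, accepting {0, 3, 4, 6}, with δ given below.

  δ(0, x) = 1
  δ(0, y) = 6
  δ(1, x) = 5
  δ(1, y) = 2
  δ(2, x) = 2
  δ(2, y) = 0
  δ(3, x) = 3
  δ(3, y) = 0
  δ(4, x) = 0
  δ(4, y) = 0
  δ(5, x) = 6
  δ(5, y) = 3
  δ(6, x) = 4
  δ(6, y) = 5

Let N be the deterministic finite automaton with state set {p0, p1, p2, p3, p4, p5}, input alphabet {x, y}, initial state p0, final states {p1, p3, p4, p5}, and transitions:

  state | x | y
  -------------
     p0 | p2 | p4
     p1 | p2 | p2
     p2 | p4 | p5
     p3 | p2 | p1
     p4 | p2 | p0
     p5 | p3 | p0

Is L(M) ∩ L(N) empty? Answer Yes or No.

No

The string y is accepted by both M and N.
Hence L(M) ∩ L(N) ≠ ∅.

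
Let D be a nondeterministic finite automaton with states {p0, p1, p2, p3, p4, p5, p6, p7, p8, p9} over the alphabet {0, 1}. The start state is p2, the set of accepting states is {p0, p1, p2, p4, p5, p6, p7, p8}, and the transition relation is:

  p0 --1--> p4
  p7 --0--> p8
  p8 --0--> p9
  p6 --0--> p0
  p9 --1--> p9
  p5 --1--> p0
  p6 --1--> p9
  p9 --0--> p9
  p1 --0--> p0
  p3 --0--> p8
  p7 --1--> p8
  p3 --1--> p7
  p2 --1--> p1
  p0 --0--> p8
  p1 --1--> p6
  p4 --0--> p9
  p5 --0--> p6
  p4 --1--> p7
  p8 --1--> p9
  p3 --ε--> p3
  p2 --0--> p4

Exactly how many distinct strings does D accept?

The useful subgraph on states {p0, p1, p2, p4, p6, p7, p8} is acyclic, so L(D) is finite; the longest accepting path visits 7 useful states, giving maximum string length 6.
Counting accepting paths from p2 by length: 1 of length 0, 2 of length 1, 3 of length 2, 5 of length 3, 3 of length 4, 3 of length 5, 2 of length 6. Total 19.

19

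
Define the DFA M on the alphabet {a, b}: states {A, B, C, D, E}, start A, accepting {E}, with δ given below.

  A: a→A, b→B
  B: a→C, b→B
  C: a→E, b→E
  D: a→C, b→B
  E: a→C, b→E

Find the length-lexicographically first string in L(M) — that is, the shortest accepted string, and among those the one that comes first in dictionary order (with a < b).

A breadth-first search from A reaches an accepting state first via the path A → B → C → E on input baa.
No string of length < 3 is accepted (BFS exhausts all shorter strings without reaching an accepting state), and baa is the lexicographically least accepting string of length 3.

baa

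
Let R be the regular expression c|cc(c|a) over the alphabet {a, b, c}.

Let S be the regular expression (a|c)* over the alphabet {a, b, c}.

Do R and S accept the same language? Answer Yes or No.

No

The empty string ε is accepted by S but rejected by R.
So L(R) ≠ L(S).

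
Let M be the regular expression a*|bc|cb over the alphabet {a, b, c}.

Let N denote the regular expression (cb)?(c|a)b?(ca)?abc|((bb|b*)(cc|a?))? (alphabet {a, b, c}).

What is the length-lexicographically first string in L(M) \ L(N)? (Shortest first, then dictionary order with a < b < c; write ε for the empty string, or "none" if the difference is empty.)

The string aa is accepted by M but not by N.
No shorter string lies in the difference, and aa is the lexicographically first length-2 string in L(M) \ L(N).

aa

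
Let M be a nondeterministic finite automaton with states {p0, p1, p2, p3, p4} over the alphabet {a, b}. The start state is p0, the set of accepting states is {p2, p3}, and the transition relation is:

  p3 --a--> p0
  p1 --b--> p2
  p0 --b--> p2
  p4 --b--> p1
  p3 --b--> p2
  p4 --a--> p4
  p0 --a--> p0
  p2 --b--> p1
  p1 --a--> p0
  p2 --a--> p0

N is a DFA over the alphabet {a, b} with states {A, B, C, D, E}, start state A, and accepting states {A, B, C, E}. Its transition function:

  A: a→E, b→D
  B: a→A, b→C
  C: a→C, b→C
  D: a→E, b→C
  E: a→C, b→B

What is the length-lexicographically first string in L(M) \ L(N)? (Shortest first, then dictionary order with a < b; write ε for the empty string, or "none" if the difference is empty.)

The string b is accepted by M but not by N.
No shorter string lies in the difference, and b is the lexicographically first length-1 string in L(M) \ L(N).

b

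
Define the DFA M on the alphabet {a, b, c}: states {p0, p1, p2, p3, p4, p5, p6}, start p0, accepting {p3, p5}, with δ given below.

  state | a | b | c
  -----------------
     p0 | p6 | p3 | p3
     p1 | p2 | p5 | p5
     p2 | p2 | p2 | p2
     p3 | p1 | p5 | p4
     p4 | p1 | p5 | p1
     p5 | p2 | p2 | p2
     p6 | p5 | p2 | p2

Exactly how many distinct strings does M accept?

The useful subgraph on states {p0, p1, p3, p4, p5, p6} is acyclic, so L(M) is finite; the longest accepting path visits 5 useful states, giving maximum string length 4.
Counting accepting paths from p0 by length: 2 of length 1, 3 of length 2, 6 of length 3, 8 of length 4. Total 19.

19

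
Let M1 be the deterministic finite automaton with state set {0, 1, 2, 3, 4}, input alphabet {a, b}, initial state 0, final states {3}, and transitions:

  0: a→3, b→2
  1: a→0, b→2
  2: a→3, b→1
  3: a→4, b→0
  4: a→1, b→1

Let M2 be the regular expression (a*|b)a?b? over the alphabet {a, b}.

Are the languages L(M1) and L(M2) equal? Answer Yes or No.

The string aba is accepted by M1 but rejected by M2.
So L(M1) ≠ L(M2).

No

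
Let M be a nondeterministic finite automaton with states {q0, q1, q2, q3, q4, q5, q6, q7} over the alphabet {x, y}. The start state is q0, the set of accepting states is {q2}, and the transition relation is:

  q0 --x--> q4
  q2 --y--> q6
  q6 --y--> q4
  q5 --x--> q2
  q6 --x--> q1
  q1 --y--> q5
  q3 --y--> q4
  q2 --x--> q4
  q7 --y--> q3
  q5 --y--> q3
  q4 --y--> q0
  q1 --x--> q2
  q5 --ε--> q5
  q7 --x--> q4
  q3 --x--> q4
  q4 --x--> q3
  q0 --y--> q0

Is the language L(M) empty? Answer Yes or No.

The states reachable from the start state are {q0, q3, q4}.
None of the accepting states {q2} is reachable, so no string is accepted and L(M) = ∅.

Yes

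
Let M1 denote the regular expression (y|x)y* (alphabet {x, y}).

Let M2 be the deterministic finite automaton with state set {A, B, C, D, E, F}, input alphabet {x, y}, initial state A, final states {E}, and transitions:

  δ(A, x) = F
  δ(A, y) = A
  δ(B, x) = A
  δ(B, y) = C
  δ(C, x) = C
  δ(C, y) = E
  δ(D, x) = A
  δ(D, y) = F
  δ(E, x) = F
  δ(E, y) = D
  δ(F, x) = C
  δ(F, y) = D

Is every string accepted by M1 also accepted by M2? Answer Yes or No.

No

The string x is in L(M1) but not in L(M2).
So L(M1) ⊄ L(M2).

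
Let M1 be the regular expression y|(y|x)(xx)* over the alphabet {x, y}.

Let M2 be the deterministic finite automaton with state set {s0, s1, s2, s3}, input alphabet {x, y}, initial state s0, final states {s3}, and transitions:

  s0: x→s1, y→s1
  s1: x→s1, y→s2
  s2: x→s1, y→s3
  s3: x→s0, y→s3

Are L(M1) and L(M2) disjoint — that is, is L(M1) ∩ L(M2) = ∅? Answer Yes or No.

Yes

Converting the expression M1 to a DFA (subset construction, then merging equivalent states) gives the minimal DFA with states {r0, r1, r2, r3}, start state r0, accepting states {r1} and transitions r0: x→r1, y→r1; r1: x→r2, y→r3; r2: x→r1, y→r3; r3: x→r3, y→r3.
Exploring the product automaton M1 × M2 from the start pair (r0, s0), following both machines on each input symbol, reaches 7 state pairs: (r0, s0), (r1, s1), (r2, s1), (r3, s2), (r3, s1), (r3, s3), (r3, s0).
M1 accepts in {r1} and M2 accepts in {s3}; no reachable pair has both components accepting, so no string drives both machines to acceptance simultaneously and L(M1) ∩ L(M2) = ∅.
So no string is accepted by both, and the intersection is empty.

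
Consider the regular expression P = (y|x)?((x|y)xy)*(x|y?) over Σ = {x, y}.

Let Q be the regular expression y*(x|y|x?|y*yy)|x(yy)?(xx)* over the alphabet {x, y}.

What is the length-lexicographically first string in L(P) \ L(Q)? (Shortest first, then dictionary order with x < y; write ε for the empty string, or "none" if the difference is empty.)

xx

The string xx is accepted by P but not by Q.
No shorter string lies in the difference, and xx is the lexicographically first length-2 string in L(P) \ L(Q).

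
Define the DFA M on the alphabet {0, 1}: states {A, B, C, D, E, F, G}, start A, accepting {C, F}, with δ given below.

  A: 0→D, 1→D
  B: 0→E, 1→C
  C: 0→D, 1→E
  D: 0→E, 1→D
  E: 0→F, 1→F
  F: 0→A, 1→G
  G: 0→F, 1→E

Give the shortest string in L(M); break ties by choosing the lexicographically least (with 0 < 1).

A breadth-first search from A reaches an accepting state first via the path A → D → E → F on input 000.
No string of length < 3 is accepted (BFS exhausts all shorter strings without reaching an accepting state), and 000 is the lexicographically least accepting string of length 3.

000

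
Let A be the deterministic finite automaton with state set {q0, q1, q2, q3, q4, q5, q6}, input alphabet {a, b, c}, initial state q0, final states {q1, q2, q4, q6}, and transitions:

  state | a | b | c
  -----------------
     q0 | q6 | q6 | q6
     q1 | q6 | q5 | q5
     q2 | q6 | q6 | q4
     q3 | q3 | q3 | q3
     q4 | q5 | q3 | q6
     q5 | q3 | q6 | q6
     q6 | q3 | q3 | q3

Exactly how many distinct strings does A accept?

The useful subgraph on states {q0, q6} is acyclic, so L(A) is finite; the longest accepting path visits 2 useful states, giving maximum string length 1.
Counting accepting paths from q0 by length: 3 of length 1. Total 3.

3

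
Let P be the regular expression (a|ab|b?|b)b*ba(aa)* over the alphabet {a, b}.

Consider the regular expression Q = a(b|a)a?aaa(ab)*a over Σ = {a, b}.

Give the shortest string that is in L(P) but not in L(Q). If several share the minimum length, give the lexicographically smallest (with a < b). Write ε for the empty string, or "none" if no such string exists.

ba

The string ba is accepted by P but not by Q.
No shorter string lies in the difference, and ba is the lexicographically first length-2 string in L(P) \ L(Q).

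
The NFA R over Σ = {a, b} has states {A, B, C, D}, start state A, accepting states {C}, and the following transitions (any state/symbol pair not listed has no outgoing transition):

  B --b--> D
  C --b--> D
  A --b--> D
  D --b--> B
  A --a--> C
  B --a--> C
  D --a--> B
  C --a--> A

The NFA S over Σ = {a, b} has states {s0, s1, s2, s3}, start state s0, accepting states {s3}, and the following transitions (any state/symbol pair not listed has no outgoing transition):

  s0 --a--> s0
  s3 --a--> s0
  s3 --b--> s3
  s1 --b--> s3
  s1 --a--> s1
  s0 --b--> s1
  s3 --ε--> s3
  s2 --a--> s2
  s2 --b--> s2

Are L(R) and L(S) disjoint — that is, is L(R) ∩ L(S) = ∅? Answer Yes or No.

Yes

Exploring the product automaton R × S from the start pair (A, s0), following both machines on each input symbol, reaches 9 state pairs: (A, s0), (C, s0), (D, s1), (B, s1), (B, s3), (C, s1), (D, s3), (A, s1), (B, s0).
R accepts in {C} and S accepts in {s3}; no reachable pair has both components accepting, so no string drives both machines to acceptance simultaneously and L(R) ∩ L(S) = ∅.
So no string is accepted by both, and the intersection is empty.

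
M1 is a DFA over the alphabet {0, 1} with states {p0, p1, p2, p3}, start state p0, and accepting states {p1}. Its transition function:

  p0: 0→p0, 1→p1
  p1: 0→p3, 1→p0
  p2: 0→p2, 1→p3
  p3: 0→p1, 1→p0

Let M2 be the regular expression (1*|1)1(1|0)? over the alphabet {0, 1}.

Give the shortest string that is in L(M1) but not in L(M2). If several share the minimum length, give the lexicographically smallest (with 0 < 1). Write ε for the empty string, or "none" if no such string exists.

01

The string 01 is accepted by M1 but not by M2.
No shorter string lies in the difference, and 01 is the lexicographically first length-2 string in L(M1) \ L(M2).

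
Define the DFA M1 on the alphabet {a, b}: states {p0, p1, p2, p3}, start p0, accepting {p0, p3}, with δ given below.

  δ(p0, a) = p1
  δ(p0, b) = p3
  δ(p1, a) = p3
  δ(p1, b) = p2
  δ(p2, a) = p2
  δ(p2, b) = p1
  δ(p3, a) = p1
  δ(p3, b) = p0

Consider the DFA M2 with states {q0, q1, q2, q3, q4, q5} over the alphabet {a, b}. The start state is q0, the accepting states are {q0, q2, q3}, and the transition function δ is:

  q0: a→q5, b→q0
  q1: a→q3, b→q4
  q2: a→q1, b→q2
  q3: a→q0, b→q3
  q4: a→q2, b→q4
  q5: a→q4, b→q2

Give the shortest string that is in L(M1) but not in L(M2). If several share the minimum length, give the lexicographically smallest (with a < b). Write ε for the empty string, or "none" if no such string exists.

The string aa is accepted by M1 but not by M2.
No shorter string lies in the difference, and aa is the lexicographically first length-2 string in L(M1) \ L(M2).

aa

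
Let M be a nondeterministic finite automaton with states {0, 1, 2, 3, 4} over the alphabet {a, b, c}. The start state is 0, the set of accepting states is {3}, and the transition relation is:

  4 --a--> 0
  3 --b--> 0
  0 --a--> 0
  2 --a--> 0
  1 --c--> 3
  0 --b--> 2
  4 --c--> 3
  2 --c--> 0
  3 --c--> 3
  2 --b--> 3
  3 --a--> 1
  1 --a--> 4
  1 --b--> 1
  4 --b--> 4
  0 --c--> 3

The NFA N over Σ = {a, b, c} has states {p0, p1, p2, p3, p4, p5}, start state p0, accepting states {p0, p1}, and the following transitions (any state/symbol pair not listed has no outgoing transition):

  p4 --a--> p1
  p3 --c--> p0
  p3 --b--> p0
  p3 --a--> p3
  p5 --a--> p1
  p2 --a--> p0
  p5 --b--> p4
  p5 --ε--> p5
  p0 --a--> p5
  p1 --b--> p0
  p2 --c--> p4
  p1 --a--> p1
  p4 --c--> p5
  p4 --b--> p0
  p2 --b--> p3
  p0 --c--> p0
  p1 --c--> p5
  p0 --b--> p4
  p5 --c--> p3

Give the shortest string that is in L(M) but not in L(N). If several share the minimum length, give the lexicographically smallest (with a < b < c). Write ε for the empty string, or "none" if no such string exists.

ac

The string ac is accepted by M but not by N.
No shorter string lies in the difference, and ac is the lexicographically first length-2 string in L(M) \ L(N).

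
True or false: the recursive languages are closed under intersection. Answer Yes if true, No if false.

Yes

Run both deciders on the input and accept iff both accept; the combined machine always halts.
So the recursive languages are closed under intersection.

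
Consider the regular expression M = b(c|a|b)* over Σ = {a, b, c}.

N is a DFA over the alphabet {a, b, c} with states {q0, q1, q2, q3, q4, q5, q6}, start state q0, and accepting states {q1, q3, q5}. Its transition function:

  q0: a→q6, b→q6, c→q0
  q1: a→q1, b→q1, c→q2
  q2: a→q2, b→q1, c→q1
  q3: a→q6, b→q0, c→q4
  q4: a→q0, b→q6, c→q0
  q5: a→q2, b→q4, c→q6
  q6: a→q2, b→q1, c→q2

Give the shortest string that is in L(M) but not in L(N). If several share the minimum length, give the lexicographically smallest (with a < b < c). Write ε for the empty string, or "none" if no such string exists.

The string b is accepted by M but not by N.
No shorter string lies in the difference, and b is the lexicographically first length-1 string in L(M) \ L(N).

b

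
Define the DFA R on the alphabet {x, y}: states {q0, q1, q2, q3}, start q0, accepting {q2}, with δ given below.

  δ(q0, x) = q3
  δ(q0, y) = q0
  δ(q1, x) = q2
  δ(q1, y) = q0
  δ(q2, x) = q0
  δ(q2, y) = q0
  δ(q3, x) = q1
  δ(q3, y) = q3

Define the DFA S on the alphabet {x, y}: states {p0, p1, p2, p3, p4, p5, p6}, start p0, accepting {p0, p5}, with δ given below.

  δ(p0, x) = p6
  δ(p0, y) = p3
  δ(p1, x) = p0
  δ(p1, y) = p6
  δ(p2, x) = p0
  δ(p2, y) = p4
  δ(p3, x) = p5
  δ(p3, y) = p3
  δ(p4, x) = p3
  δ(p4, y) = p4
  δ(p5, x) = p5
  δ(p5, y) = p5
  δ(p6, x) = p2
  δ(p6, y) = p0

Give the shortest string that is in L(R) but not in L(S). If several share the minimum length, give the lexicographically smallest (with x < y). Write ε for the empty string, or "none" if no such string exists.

The string xyxx is accepted by R but not by S.
No shorter string lies in the difference, and xyxx is the lexicographically first length-4 string in L(R) \ L(S).

xyxx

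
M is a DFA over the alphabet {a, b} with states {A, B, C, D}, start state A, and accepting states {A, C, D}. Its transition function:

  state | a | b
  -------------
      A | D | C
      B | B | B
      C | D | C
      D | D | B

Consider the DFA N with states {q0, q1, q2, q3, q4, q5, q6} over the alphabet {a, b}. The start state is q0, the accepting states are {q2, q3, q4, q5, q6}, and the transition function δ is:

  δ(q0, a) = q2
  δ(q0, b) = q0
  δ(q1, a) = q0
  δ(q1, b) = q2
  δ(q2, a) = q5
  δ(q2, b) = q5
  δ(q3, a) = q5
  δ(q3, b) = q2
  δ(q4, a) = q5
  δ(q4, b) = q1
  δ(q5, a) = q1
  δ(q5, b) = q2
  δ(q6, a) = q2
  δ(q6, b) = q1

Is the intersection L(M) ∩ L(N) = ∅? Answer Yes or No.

No

The string a is accepted by both M and N.
Hence L(M) ∩ L(N) ≠ ∅.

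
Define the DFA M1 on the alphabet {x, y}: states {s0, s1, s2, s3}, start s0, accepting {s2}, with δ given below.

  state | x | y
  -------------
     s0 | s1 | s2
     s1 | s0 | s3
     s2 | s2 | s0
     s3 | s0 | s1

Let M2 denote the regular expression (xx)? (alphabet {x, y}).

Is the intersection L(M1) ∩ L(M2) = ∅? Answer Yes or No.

Converting the expression M2 to a DFA (subset construction, then merging equivalent states) gives the minimal DFA with states {r0, r1, r2, r3}, start state r0, accepting states {r0, r3} and transitions r0: x→r1, y→r2; r1: x→r3, y→r2; r2: x→r2, y→r2; r3: x→r2, y→r2.
Exploring the product automaton M1 × M2 from the start pair (s0, r0), following both machines on each input symbol, reaches 7 state pairs: (s0, r0), (s1, r1), (s2, r2), (s0, r3), (s3, r2), (s0, r2), (s1, r2).
M1 accepts in {s2} and M2 accepts in {r0, r3}; no reachable pair has both components accepting, so no string drives both machines to acceptance simultaneously and L(M1) ∩ L(M2) = ∅.
So no string is accepted by both, and the intersection is empty.

Yes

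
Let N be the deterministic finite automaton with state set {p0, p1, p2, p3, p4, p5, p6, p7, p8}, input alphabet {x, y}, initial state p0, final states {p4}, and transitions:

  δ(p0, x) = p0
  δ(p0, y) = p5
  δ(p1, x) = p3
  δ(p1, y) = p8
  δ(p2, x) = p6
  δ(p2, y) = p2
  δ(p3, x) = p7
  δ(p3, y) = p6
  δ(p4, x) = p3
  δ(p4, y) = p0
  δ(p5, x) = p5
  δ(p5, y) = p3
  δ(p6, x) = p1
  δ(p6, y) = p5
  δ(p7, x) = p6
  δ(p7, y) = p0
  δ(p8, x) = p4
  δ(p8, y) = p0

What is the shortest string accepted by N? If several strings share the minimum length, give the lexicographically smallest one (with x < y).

yyyxyx

A breadth-first search from p0 reaches an accepting state first via the path p0 → p5 → p3 → p6 → p1 → p8 → p4 on input yyyxyx.
No string of length < 6 is accepted (BFS exhausts all shorter strings without reaching an accepting state), and yyyxyx is the lexicographically least accepting string of length 6.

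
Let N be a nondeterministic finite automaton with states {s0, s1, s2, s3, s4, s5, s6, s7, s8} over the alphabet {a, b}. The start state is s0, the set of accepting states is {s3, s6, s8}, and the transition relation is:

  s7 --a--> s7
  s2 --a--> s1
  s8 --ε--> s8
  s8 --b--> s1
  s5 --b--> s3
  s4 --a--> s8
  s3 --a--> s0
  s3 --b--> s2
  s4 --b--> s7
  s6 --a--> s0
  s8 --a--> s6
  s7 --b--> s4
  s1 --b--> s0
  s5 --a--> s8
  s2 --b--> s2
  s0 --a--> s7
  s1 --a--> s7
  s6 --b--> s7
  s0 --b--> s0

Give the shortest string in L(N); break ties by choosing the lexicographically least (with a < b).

A breadth-first search from s0 reaches an accepting state first via the path s0 → s7 → s4 → s8 on input aba.
No string of length < 3 is accepted (BFS exhausts all shorter strings without reaching an accepting state), and aba is the lexicographically least accepting string of length 3.

aba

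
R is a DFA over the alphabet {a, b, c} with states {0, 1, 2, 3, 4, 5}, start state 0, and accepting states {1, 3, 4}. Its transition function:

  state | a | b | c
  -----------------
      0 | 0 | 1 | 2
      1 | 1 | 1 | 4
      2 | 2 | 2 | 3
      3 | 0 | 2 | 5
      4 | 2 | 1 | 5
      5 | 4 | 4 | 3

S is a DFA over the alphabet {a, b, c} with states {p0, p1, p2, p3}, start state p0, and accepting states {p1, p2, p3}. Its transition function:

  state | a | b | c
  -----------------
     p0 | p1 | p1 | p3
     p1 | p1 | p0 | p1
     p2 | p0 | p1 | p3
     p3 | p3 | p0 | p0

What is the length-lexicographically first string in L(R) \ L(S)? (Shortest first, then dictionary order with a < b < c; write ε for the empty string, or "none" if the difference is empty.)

The string ab is accepted by R but not by S.
No shorter string lies in the difference, and ab is the lexicographically first length-2 string in L(R) \ L(S).

ab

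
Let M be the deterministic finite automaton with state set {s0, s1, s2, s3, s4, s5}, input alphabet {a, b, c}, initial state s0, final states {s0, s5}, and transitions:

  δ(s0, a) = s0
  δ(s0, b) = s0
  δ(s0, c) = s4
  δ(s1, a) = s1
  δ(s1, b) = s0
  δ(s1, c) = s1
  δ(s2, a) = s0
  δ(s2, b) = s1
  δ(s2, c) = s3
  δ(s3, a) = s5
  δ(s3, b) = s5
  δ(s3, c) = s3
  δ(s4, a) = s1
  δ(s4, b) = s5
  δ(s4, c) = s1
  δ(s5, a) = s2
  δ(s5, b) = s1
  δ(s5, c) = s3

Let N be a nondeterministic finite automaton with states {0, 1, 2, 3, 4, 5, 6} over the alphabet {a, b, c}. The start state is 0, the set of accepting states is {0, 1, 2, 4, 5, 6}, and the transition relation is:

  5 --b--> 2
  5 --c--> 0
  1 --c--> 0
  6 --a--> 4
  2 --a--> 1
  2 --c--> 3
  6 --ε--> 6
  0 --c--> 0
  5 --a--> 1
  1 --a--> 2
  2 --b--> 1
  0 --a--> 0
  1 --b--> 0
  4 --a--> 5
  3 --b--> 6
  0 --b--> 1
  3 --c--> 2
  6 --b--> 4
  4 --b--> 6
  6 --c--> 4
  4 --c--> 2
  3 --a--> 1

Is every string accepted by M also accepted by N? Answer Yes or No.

Yes

Exploring the product automaton M × N from the start pair (s0, 0), following both machines on each input symbol, reaches 29 state pairs: (s0, 0), (s0, 1), (s4, 0), (s0, 2), (s1, 0), (s5, 1), (s4, 3), (s2, 2), (s3, 0), (s1, 1), (s5, 6), (s1, 2), (s3, 3), (s5, 0), (s2, 4), (s1, 4), (s3, 4), (s1, 3), (s3, 2), (s2, 0), (s0, 5), (s1, 6), (s1, 5), (s0, 6), (s5, 5), (s0, 4), (s4, 4), (s2, 1), (s4, 2).
M accepts in {s0, s5} and N accepts in {0, 1, 2, 4, 5, 6}. The reachable pairs whose M-component is accepting are (s0, 0), (s0, 1), (s0, 2), (s5, 1), (s5, 6), (s5, 0), (s0, 5), (s0, 6), (s5, 5), (s0, 4); in each of them the N-component is accepting too, so the product for L(M) \ L(N) (M-component accepting, N-component rejecting) has no reachable accepting pair and the difference is empty.
Hence every string in L(M) is also in L(N).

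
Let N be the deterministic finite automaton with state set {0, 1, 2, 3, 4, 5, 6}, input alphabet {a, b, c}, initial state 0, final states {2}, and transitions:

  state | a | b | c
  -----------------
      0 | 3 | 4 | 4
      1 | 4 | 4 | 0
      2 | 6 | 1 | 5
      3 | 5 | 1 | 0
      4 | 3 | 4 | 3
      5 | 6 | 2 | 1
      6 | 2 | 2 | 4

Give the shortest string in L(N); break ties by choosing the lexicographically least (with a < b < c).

aab

A breadth-first search from 0 reaches an accepting state first via the path 0 → 3 → 5 → 2 on input aab.
No string of length < 3 is accepted (BFS exhausts all shorter strings without reaching an accepting state), and aab is the lexicographically least accepting string of length 3.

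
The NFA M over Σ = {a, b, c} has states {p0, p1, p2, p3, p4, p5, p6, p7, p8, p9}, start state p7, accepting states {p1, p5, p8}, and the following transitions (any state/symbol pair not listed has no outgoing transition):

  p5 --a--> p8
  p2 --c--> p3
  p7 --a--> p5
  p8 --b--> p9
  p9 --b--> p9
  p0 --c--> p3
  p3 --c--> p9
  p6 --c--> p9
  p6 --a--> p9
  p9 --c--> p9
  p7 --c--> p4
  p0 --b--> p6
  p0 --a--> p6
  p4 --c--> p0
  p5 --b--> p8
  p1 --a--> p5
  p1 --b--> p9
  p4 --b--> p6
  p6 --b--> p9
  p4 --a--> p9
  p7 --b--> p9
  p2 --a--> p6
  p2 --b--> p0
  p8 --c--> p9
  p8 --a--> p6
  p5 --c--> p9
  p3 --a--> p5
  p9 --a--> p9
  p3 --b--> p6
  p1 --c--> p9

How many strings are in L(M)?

6

The useful subgraph on states {p0, p3, p4, p5, p7, p8} is acyclic, so L(M) is finite; the longest accepting path visits 6 useful states, giving maximum string length 5.
Counting accepting paths from p7 by length: 1 of length 1, 2 of length 2, 1 of length 4, 2 of length 5. Total 6.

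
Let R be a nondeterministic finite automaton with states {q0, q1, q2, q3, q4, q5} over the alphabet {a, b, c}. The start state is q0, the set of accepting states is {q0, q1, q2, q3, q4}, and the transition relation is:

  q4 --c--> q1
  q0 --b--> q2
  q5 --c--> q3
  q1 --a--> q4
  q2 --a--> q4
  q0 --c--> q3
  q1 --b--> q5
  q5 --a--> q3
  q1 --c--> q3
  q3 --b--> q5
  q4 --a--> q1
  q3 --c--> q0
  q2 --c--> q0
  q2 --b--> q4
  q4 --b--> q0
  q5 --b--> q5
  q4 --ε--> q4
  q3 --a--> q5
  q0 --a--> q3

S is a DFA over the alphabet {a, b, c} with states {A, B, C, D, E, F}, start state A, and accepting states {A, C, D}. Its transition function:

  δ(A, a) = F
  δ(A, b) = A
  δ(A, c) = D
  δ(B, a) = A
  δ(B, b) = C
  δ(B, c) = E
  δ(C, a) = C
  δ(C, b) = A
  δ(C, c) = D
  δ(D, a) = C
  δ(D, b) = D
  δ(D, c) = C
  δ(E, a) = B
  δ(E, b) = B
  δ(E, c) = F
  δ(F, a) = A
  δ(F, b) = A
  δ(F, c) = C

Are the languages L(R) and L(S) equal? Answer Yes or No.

No

The string a is accepted by R but rejected by S.
So L(R) ≠ L(S).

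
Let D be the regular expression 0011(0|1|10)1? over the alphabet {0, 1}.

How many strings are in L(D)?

The expression has no Kleene star, so L(D) is finite. Expanding the alternatives gives {00110, 00111, 001101, 001110, 001111, 0011101}.
That is 2 of length 5, 3 of length 6, 1 of length 7: 6 strings in all.

6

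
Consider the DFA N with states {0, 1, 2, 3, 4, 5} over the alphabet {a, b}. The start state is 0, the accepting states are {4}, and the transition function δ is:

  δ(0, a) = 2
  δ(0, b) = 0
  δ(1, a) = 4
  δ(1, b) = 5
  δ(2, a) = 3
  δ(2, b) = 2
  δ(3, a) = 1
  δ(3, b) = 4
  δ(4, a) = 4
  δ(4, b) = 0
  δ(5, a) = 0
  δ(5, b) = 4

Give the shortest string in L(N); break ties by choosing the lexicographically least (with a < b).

aab

A breadth-first search from 0 reaches an accepting state first via the path 0 → 2 → 3 → 4 on input aab.
No string of length < 3 is accepted (BFS exhausts all shorter strings without reaching an accepting state), and aab is the lexicographically least accepting string of length 3.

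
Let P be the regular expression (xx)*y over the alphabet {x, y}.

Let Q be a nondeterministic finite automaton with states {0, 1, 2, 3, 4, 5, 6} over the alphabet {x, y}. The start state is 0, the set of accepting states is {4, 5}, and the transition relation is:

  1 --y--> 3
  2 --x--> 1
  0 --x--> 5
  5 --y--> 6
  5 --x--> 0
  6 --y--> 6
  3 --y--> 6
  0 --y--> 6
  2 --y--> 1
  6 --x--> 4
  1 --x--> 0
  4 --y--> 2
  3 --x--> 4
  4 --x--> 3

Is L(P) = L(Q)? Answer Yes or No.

No

The string y is accepted by P but rejected by Q.
So L(P) ≠ L(Q).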